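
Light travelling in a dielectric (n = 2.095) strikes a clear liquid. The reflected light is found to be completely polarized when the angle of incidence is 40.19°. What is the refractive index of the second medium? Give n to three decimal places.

At the polarizing angle, tan θ_B = n₂/n₁ with n₁ on the incident side (a dielectric) and n₂ on the transmitted side (a clear liquid).
n₂ = n₁ tan θ_B = 2.095 × tan 40.19° = 1.770.

n ≈ 1.770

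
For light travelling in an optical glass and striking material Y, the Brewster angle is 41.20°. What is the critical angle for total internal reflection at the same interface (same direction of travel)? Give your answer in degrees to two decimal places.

tan θ_B = n₂/n₁ = tan 41.20° = 0.8754.
Total internal reflection: sin θ_c = n₂/n₁ = 0.8754.
θ_c = arcsin(0.8754) = 61.10°.

θ_c ≈ 61.10°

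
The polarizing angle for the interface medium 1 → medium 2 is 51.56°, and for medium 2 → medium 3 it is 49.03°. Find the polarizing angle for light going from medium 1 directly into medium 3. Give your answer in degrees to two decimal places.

θ_B ≈ 55.42°

n₂/n₁ = tan 51.56° = 1.2599 and n₃/n₂ = tan 49.03° = 1.1516.
So n₃/n₁ = (n₂/n₁)(n₃/n₂) = 1.2599 × 1.1516 = 1.4509.
θ_B(1→3) = arctan(1.4509) = 55.42°.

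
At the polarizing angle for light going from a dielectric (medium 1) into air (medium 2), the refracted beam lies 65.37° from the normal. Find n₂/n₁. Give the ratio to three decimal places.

n₂/n₁ ≈ 0.458

θ_B + θ_t = 90°, so θ_B = 90° − 65.37° = 24.63°.
tan θ_B = n₂/n₁, so n₂/n₁ = tan 24.63° = 0.458.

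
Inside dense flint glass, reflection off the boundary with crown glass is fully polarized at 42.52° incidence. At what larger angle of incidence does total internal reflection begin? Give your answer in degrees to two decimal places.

θ_c ≈ 66.49°

tan θ_B = n₂/n₁ = tan 42.52° = 0.9170.
Total internal reflection: sin θ_c = n₂/n₁ = 0.9170.
θ_c = arcsin(0.9170) = 66.49°.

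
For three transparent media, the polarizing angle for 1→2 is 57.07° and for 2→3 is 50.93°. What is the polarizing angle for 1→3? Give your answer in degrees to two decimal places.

θ_B ≈ 62.27°

Each Brewster angle gives a ratio: n₂/n₁ = tan 57.07° = 1.5440, n₃/n₂ = tan 50.93° = 1.2318.
So n₃/n₁ = (n₂/n₁)(n₃/n₂) = 1.5440 × 1.2318 = 1.9019.
θ_B(1→3) = arctan(1.9019) = 62.27°.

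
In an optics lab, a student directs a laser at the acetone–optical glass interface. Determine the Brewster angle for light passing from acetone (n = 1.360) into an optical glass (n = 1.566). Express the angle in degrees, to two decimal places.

θ_B ≈ 49.03°

tan θ_B = n₂/n₁ = 1.566/1.360 = 1.1515.
θ_B = arctan(1.1515) = 49.03°.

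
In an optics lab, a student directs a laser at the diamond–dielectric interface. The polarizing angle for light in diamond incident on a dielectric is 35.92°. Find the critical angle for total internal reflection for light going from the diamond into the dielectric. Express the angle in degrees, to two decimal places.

θ_c ≈ 46.42°

tan θ_B = n₂/n₁ = tan 35.92° = 0.7244.
Total internal reflection: sin θ_c = n₂/n₁ = 0.7244.
θ_c = arcsin(0.7244) = 46.42°.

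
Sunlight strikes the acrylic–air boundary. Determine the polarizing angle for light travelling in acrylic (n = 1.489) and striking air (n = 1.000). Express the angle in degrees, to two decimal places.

θ_B ≈ 33.88°

At Brewster's angle the reflected and refracted rays are perpendicular, which with Snell's law gives tan θ_B = n₂/n₁.
Here n₂/n₁ = 1.000/1.489 = 0.6716, and Brewster's law gives tan θ_B = n₂/n₁.
θ_B = arctan(0.6716) = 33.88°.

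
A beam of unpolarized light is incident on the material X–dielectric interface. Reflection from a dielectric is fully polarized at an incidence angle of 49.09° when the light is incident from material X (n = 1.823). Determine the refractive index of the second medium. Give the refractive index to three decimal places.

Full polarization of the reflected beam means tan θ_B = n₂/n₁, where n₁ is the incident medium (material X).
n₂ = n₁ tan θ_B = 1.823 × tan 49.09° = 2.104.

n ≈ 2.104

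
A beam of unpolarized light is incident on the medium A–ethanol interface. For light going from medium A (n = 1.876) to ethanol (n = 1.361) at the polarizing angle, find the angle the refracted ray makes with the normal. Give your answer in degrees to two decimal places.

tan θ_B = n₂/n₁ = 1.361/1.876 = 0.7255, so θ_B = 35.96°.
The refracted ray is perpendicular to the reflected ray, so θ_t = 90° − θ_B = 54.04°.

θ_t ≈ 54.04°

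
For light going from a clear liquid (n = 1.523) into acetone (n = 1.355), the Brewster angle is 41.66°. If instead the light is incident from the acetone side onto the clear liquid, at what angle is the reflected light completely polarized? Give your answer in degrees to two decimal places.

θ_B' ≈ 48.34°

The two Brewster angles are complementary: θ_B' = 90° − θ_B = 90° − 41.66° = 48.34°.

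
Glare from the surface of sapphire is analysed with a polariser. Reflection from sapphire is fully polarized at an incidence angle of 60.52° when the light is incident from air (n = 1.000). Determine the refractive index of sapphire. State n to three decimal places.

Full polarization of the reflected beam means tan θ_B = n₂/n₁, where n₁ is the incident medium (air).
n₂ = n₁ tan θ_B = 1.000 × tan 60.52° = 1.769.

n ≈ 1.769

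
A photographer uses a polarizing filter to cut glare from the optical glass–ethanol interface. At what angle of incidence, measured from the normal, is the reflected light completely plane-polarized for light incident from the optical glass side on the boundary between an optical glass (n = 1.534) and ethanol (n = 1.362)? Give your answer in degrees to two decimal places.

Brewster's condition: tan θ_B = n₂/n₁ = 1.362/1.534 = 0.8879.
θ_B = arctan(0.8879) = 41.60°.

θ_B ≈ 41.60°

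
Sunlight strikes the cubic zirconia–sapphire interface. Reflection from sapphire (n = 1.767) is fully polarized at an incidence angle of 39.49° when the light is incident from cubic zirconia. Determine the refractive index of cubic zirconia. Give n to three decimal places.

Brewster's law: tan θ_B = n₂/n₁ (light incident in cubic zirconia, refracted into sapphire).
n₁ = n₂ / tan θ_B = 1.767 / tan 39.49° = 2.144.

n ≈ 2.144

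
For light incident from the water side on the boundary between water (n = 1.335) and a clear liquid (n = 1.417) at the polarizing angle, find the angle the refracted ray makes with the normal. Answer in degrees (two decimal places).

First find Brewster's angle: tan θ_B = 1.417/1.335 = 1.0614, giving θ_B = 46.71°.
The refracted ray is perpendicular to the reflected ray, so θ_t = 90° − θ_B = 43.29°.

θ_t ≈ 43.29°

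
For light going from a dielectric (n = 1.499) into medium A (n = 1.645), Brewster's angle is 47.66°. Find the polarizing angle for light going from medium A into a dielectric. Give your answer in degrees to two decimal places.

θ_B' ≈ 42.34°

tan θ_B' = n₁/n₂ = 1/tan θ_B, so θ_B' = 90° − θ_B.
θ_B' = 90° − 47.66° = 42.34°.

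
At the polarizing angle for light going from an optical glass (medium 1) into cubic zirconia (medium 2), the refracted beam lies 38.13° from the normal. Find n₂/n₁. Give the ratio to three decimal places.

At Brewster incidence θ_B = 90° − θ_t = 90° − 38.13° = 51.87°.
Then n₂/n₁ = tan θ_B = tan 51.87° = 1.274.

n₂/n₁ ≈ 1.274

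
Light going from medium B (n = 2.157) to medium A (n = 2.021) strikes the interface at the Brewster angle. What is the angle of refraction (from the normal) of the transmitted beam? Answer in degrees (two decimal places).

θ_t ≈ 46.86°

θ_B = arctan(n₂/n₁) = arctan(2.021/2.157) = 43.14°.
Since θ_B + θ_t = 90° at Brewster incidence, θ_t = 90° − 43.14° = 46.86°.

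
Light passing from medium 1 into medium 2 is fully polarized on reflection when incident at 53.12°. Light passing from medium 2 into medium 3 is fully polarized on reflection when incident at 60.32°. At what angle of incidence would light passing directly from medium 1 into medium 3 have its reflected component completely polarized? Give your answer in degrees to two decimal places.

θ_B ≈ 66.85°

n₂/n₁ = tan 53.12° = 1.3328 and n₃/n₂ = tan 60.32° = 1.7546.
n₃/n₁ = 2.3386. Then tan θ_B(1→3) = n₃/n₁, so θ_B(1→3) = arctan(2.3386) = 66.85°.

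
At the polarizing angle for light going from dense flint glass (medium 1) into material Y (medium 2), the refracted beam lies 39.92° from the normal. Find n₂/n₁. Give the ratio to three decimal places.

n₂/n₁ ≈ 1.195

At Brewster incidence θ_B = 90° − θ_t = 90° − 39.92° = 50.08°.
tan θ_B = n₂/n₁, so n₂/n₁ = tan 50.08° = 1.195.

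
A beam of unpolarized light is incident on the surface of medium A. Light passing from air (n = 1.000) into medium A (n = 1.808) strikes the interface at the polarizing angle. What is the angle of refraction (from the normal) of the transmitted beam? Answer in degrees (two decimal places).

tan θ_B = n₂/n₁ = 1.808/1.000 = 1.8080, so θ_B = 61.05°.
At Brewster's angle the reflected and refracted rays are perpendicular, so θ_t = 90° − θ_B = 90° − 61.05° = 28.95°.

θ_t ≈ 28.95°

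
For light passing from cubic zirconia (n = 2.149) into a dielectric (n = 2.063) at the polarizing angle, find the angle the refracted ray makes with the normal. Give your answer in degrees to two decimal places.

θ_t ≈ 46.17°

θ_B = arctan(n₂/n₁) = arctan(2.063/2.149) = 43.83°.
The refracted ray is perpendicular to the reflected ray, so θ_t = 90° − θ_B = 46.17°.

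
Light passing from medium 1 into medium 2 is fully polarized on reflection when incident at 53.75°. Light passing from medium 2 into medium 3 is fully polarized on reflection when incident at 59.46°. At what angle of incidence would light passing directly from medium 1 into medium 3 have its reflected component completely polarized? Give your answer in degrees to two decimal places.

θ_B ≈ 66.61°

tan θ_B(1→2) = n₂/n₁ = tan 53.75° = 1.3638.
tan θ_B(2→3) = n₃/n₂ = tan 59.46° = 1.6950.
n₃/n₁ = 2.3116. Then tan θ_B(1→3) = n₃/n₁, so θ_B(1→3) = arctan(2.3116) = 66.61°.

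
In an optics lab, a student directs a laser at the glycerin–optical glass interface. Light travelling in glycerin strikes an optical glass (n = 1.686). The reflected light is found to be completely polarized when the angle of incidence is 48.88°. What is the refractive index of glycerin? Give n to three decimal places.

Brewster's law: tan θ_B = n₂/n₁ (light incident in glycerin, refracted into an optical glass).
n₁ = n₂ / tan θ_B = 1.686 / tan 48.88° = 1.472.

n ≈ 1.472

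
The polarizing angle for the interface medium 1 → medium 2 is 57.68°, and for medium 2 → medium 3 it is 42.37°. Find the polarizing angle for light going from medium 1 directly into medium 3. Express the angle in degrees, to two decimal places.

θ_B ≈ 55.26°

n₂/n₁ = tan 57.68° = 1.5806 and n₃/n₂ = tan 42.37° = 0.9122.
Multiplying, n₃/n₁ = 1.5806 × 0.9122 = 1.4418, and θ_B(1→3) = arctan 1.4418 = 55.26°.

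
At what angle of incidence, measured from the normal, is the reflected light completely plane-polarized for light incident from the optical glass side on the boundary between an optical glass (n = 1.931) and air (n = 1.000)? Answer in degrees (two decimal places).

θ_B ≈ 27.38°

Brewster's condition: tan θ_B = n₂/n₁ = 1.000/1.931 = 0.5179.
So θ_B = arctan 0.5179 = 27.38°.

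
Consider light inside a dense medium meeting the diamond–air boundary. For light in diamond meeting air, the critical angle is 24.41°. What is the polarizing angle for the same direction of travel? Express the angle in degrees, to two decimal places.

θ_B ≈ 22.45°

At the critical angle sin θ_c = n₂/n₁, giving n₂/n₁ = sin 24.41° = 0.4133.
Then tan θ_B = n₂/n₁ = 0.4133, so θ_B = arctan 0.4133 = 22.45°.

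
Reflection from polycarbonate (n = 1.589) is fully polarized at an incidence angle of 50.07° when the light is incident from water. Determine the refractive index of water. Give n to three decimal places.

n ≈ 1.330

Brewster's law: tan θ_B = n₂/n₁ (light incident in water, refracted into polycarbonate).
n₁ = n₂ / tan θ_B = 1.589 / tan 50.07° = 1.330.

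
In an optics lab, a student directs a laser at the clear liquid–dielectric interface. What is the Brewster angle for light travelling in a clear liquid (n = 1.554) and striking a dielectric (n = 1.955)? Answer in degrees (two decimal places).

θ_B ≈ 51.52°

tan θ_B = n₂/n₁ = 1.955/1.554 = 1.2580. Taking the arctangent, θ_B = 51.52°.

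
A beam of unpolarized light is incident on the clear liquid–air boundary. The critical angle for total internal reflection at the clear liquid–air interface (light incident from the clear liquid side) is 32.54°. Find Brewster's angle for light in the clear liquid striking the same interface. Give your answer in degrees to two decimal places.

θ_B ≈ 28.28°

At the critical angle sin θ_c = n₂/n₁, giving n₂/n₁ = sin 32.54° = 0.5379.
Then tan θ_B = n₂/n₁ = 0.5379, so θ_B = arctan 0.5379 = 28.28°.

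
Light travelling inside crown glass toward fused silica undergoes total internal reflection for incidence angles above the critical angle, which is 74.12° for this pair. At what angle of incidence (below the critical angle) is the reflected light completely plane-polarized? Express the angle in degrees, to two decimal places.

θ_B ≈ 43.89°

At the critical angle sin θ_c = n₂/n₁, giving n₂/n₁ = sin 74.12° = 0.9618.
Then tan θ_B = n₂/n₁ = 0.9618, so θ_B = arctan 0.9618 = 43.89°.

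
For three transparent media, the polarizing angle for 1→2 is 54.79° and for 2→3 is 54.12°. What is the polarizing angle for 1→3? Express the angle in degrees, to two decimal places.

θ_B ≈ 62.96°

n₂/n₁ = tan 54.79° = 1.4171 and n₃/n₂ = tan 54.12° = 1.3825.
n₃/n₁ = 1.9590. Then tan θ_B(1→3) = n₃/n₁, so θ_B(1→3) = arctan(1.9590) = 62.96°.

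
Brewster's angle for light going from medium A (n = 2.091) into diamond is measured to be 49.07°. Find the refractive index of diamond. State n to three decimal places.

n ≈ 2.411

Full polarization of the reflected beam means tan θ_B = n₂/n₁, where n₁ is the incident medium (medium A).
n₂ = n₁ tan θ_B = 2.091 × tan 49.07° = 2.411.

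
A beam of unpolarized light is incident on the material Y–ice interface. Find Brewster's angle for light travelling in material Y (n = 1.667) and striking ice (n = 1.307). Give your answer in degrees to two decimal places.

tan θ_B = n₂/n₁ = 1.307/1.667 = 0.7840. Taking the arctangent, θ_B = 38.10°.

θ_B ≈ 38.10°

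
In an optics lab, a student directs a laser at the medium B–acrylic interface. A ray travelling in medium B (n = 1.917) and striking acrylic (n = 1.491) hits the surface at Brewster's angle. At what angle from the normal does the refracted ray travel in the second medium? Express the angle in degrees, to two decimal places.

First find Brewster's angle: tan θ_B = 1.491/1.917 = 0.7778, giving θ_B = 37.87°.
Since θ_B + θ_t = 90° at Brewster incidence, θ_t = 90° − 37.87° = 52.13°.

θ_t ≈ 52.13°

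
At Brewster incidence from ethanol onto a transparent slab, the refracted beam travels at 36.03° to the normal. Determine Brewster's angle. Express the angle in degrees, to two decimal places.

θ_B ≈ 53.97°

Since the reflected and refracted rays are at right angles at the polarizing angle, θ_B + θ_t = 90°.
θ_B = 90° − 36.03° = 53.97°.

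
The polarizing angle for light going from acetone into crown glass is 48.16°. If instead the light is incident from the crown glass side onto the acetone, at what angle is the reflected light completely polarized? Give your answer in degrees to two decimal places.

θ_B' ≈ 41.84°

The two Brewster angles are complementary: θ_B' = 90° − θ_B = 90° − 48.16° = 41.84°.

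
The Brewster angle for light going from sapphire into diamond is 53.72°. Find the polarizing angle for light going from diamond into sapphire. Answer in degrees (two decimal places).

Reversing the direction swaps n₁ and n₂, so tan θ_B' = 1/tan θ_B and θ_B' = 90° − θ_B.
Hence θ_B' = 90° − 53.72° = 36.28°.

θ_B' ≈ 36.28°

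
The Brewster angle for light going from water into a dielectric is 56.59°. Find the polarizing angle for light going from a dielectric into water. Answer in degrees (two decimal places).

θ_B' ≈ 33.41°

tan θ_B' = n₁/n₂ = 1/tan θ_B, so θ_B' = 90° − θ_B.
θ_B' = 90° − 56.59° = 33.41°.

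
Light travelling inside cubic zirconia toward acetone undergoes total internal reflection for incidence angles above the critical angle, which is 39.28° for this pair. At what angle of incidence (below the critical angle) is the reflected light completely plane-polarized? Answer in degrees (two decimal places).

sin θ_c = n₂/n₁, so n₂/n₁ = sin 39.28° = 0.6331.
Brewster: tan θ_B = n₂/n₁ = 0.6331.
θ_B = arctan(0.6331) = 32.34°.

θ_B ≈ 32.34°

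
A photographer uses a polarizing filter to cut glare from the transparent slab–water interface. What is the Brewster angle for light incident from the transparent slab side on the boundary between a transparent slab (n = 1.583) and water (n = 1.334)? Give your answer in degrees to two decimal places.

tan θ_B = n₂/n₁ = 1.334/1.583 = 0.8427. Taking the arctangent, θ_B = 40.12°.

θ_B ≈ 40.12°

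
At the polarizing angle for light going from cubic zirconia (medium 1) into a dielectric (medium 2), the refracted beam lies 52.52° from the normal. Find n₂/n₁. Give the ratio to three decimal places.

n₂/n₁ ≈ 0.767

At Brewster incidence θ_B = 90° − θ_t = 90° − 52.52° = 37.48°.
tan θ_B = n₂/n₁, so n₂/n₁ = tan 37.48° = 0.767.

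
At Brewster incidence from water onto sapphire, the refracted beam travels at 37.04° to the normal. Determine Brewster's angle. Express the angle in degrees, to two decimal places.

Since the reflected and refracted rays are at right angles at the polarizing angle, θ_B + θ_t = 90°.
So θ_B = 90° − θ_t = 90° − 37.04° = 52.96°.

θ_B ≈ 52.96°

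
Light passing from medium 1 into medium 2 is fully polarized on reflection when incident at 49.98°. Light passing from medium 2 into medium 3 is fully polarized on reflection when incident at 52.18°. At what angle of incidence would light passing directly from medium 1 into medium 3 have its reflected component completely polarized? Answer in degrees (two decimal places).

θ_B ≈ 56.90°

tan θ_B(1→2) = n₂/n₁ = tan 49.98° = 1.1909.
tan θ_B(2→3) = n₃/n₂ = tan 52.18° = 1.2883.
So n₃/n₁ = (n₂/n₁)(n₃/n₂) = 1.1909 × 1.2883 = 1.5342.
θ_B(1→3) = arctan(1.5342) = 56.90°.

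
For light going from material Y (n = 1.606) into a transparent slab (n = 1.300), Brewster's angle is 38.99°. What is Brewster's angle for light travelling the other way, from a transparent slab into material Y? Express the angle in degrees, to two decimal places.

tan θ_B' = n₁/n₂ = 1/tan θ_B, so θ_B' = 90° − θ_B.
θ_B' = 90° − 38.99° = 51.01°.

θ_B' ≈ 51.01°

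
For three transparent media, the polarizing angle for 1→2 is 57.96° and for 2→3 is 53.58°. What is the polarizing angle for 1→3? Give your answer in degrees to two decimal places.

n₂/n₁ = tan 57.96° = 1.5979 and n₃/n₂ = tan 53.58° = 1.3554.
n₃/n₁ = 2.1657. Then tan θ_B(1→3) = n₃/n₁, so θ_B(1→3) = arctan(2.1657) = 65.22°.

θ_B ≈ 65.22°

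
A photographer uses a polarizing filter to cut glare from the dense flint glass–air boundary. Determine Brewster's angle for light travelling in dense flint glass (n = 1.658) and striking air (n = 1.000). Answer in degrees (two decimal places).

Here n₂/n₁ = 1.000/1.658 = 0.6031, and Brewster's law gives tan θ_B = n₂/n₁. Taking the arctangent, θ_B = 31.10°.

θ_B ≈ 31.10°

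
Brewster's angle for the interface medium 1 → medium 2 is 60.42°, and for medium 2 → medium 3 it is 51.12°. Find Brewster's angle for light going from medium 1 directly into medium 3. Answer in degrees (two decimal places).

θ_B ≈ 65.41°

Each Brewster angle gives a ratio: n₂/n₁ = tan 60.42° = 1.7617, n₃/n₂ = tan 51.12° = 1.2402.
So n₃/n₁ = (n₂/n₁)(n₃/n₂) = 1.7617 × 1.2402 = 2.1849.
θ_B(1→3) = arctan(2.1849) = 65.41°.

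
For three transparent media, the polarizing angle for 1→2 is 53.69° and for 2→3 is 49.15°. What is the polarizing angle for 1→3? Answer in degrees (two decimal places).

n₂/n₁ = tan 53.69° = 1.3608 and n₃/n₂ = tan 49.15° = 1.1565.
So n₃/n₁ = (n₂/n₁)(n₃/n₂) = 1.3608 × 1.1565 = 1.5738.
θ_B(1→3) = arctan(1.5738) = 57.57°.

θ_B ≈ 57.57°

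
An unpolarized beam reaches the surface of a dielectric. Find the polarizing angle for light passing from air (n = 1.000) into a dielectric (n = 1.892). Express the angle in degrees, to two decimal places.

θ_B ≈ 62.14°

At Brewster's angle the reflected and refracted rays are perpendicular, which with Snell's law gives tan θ_B = n₂/n₁.
tan θ_B = n₂/n₁ = 1.892/1.000 = 1.8920.
So θ_B = arctan 1.8920 = 62.14°.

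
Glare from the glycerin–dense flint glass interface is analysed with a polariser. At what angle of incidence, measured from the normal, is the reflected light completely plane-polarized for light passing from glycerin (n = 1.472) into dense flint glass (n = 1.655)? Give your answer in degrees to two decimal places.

At Brewster's angle the reflected and refracted rays are perpendicular, which with Snell's law gives tan θ_B = n₂/n₁.
Here n₂/n₁ = 1.655/1.472 = 1.1243, and Brewster's law gives tan θ_B = n₂/n₁.
θ_B = arctan(1.1243) = 48.35°.

θ_B ≈ 48.35°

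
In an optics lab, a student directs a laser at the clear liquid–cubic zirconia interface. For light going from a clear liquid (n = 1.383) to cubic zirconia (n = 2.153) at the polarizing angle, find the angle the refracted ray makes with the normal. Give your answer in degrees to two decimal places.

θ_t ≈ 32.72°

First find Brewster's angle: tan θ_B = 2.153/1.383 = 1.5568, giving θ_B = 57.28°.
At Brewster's angle the reflected and refracted rays are perpendicular, so θ_t = 90° − θ_B = 90° − 57.28° = 32.72°.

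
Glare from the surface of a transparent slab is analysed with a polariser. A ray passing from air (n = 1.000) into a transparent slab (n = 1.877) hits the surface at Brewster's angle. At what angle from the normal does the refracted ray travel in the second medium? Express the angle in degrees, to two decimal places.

θ_t ≈ 28.05°

θ_B = arctan(n₂/n₁) = arctan(1.877/1.000) = 61.95°.
At Brewster's angle the reflected and refracted rays are perpendicular, so θ_t = 90° − θ_B = 90° − 61.95° = 28.05°.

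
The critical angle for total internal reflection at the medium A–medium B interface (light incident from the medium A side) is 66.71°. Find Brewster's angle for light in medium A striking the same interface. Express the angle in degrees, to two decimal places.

θ_B ≈ 42.57°

n₂/n₁ = sin θ_c = sin 66.71° = 0.9185.
tan θ_B equals the same ratio, so θ_B = arctan(0.9185) = 42.57°.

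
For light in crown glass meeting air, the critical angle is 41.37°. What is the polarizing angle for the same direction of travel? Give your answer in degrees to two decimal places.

θ_B ≈ 33.46°

n₂/n₁ = sin θ_c = sin 41.37° = 0.6609.
tan θ_B equals the same ratio, so θ_B = arctan(0.6609) = 33.46°.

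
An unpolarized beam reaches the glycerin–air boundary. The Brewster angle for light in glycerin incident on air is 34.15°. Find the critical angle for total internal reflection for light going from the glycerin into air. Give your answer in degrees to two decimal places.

θ_c ≈ 42.71°

From Brewster, n₂/n₁ = tan θ_B = tan 34.15° = 0.6783.
Then sin θ_c = n₂/n₁ = 0.6783, so θ_c = arcsin 0.6783 = 42.71°.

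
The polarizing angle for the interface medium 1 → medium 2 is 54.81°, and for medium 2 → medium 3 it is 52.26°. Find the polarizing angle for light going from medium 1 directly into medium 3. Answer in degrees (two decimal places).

n₂/n₁ = tan 54.81° = 1.4181 and n₃/n₂ = tan 52.26° = 1.2920.
So n₃/n₁ = (n₂/n₁)(n₃/n₂) = 1.4181 × 1.2920 = 1.8322.
θ_B(1→3) = arctan(1.8322) = 61.37°.

θ_B ≈ 61.37°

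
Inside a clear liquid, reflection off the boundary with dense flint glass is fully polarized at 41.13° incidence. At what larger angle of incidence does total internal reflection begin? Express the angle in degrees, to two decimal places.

θ_c ≈ 60.84°

n₂/n₁ = tan 41.13° = 0.8733; the critical angle satisfies sin θ_c = n₂/n₁.
θ_c = arcsin(0.8733) = 60.84°.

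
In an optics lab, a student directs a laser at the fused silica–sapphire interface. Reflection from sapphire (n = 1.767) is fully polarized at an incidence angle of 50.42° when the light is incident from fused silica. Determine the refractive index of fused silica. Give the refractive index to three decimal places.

At the Brewster angle, tan θ_B = n₂/n₁ with n₁ on the incident side (fused silica) and n₂ on the transmitted side (sapphire).
n₁ = n₂ / tan θ_B = 1.767 / tan 50.42° = 1.461.

n ≈ 1.461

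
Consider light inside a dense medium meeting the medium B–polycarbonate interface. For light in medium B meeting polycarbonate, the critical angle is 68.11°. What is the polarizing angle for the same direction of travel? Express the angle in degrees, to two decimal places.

θ_B ≈ 42.86°

At the critical angle sin θ_c = n₂/n₁, giving n₂/n₁ = sin 68.11° = 0.9279.
Then tan θ_B = n₂/n₁ = 0.9279, so θ_B = arctan 0.9279 = 42.86°.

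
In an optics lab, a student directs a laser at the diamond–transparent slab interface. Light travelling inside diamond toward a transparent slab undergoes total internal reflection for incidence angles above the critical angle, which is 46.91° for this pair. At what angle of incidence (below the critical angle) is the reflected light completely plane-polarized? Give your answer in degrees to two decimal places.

At the critical angle sin θ_c = n₂/n₁, giving n₂/n₁ = sin 46.91° = 0.7303.
Then tan θ_B = n₂/n₁ = 0.7303, so θ_B = arctan 0.7303 = 36.14°.

θ_B ≈ 36.14°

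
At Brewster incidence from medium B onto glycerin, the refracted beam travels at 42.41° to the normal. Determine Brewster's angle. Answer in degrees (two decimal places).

Since the reflected and refracted rays are at right angles at the polarizing angle, θ_B + θ_t = 90°.
θ_B = 90° − 42.41° = 47.59°.

θ_B ≈ 47.59°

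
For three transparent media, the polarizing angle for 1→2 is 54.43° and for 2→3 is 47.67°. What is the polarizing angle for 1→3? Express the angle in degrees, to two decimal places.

θ_B ≈ 56.92°

Each Brewster angle gives a ratio: n₂/n₁ = tan 54.43° = 1.3983, n₃/n₂ = tan 47.67° = 1.0978.
Multiplying, n₃/n₁ = 1.3983 × 1.0978 = 1.5351, and θ_B(1→3) = arctan 1.5351 = 56.92°.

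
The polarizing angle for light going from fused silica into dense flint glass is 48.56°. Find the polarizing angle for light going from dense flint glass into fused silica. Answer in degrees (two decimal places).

tan θ_B' = n₁/n₂ = 1/tan θ_B, so θ_B' = 90° − θ_B.
θ_B' = 90° − 48.56° = 41.44°.

θ_B' ≈ 41.44°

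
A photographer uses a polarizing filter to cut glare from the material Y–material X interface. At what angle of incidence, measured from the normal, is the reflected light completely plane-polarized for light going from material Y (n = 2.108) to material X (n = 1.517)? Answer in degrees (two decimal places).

Here n₂/n₁ = 1.517/2.108 = 0.7196, and Brewster's law gives tan θ_B = n₂/n₁.
So θ_B = arctan 0.7196 = 35.74°.

θ_B ≈ 35.74°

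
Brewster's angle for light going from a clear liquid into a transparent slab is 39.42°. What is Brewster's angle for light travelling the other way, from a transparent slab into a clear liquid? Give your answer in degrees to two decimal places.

Reversing the direction swaps n₁ and n₂, so tan θ_B' = 1/tan θ_B and θ_B' = 90° − θ_B.
Hence θ_B' = 90° − 39.42° = 50.58°.

θ_B' ≈ 50.58°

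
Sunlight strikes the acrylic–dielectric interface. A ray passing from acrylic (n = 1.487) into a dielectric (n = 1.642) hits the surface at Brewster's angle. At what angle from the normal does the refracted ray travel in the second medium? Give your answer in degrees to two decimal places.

θ_t ≈ 42.16°

First find Brewster's angle: tan θ_B = 1.642/1.487 = 1.1042, giving θ_B = 47.84°.
At Brewster's angle the reflected and refracted rays are perpendicular, so θ_t = 90° − θ_B = 90° − 47.84° = 42.16°.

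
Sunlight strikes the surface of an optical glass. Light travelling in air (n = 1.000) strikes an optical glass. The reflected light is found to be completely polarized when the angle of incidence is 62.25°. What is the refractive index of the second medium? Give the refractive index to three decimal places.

Full polarization of the reflected beam means tan θ_B = n₂/n₁, where n₁ is the incident medium (air).
n₂ = n₁ tan θ_B = 1.000 × tan 62.25° = 1.901.

n ≈ 1.901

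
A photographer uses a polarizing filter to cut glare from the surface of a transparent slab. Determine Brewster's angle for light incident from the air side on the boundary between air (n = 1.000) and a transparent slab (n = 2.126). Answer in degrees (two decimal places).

θ_B ≈ 64.81°

The reflected p-component vanishes when tan θ_B = n₂/n₁.
tan θ_B = n₂/n₁ = 2.126/1.000 = 2.1260. Taking the arctangent, θ_B = 64.81°.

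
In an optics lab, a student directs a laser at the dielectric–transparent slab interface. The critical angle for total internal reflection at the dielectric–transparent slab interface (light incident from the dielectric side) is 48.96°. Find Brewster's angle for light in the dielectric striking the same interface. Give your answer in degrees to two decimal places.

At the critical angle sin θ_c = n₂/n₁, giving n₂/n₁ = sin 48.96° = 0.7543.
Then tan θ_B = n₂/n₁ = 0.7543, so θ_B = arctan 0.7543 = 37.03°.

θ_B ≈ 37.03°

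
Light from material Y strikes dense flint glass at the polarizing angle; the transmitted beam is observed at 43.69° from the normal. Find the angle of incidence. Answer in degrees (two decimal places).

Since the reflected and refracted rays are at right angles at the polarizing angle, θ_B + θ_t = 90°.
θ_B = 90° − 43.69° = 46.31°.

θ_B ≈ 46.31°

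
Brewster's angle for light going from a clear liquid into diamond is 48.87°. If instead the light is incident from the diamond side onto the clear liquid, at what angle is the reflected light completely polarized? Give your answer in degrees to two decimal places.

θ_B' ≈ 41.13°

Reversing the direction swaps n₁ and n₂, so tan θ_B' = 1/tan θ_B and θ_B' = 90° − θ_B.
Hence θ_B' = 90° − 48.87° = 41.13°.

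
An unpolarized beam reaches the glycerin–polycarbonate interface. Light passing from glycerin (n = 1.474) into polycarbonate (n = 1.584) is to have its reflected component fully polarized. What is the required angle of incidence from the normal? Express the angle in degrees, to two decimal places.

θ_B ≈ 47.06°

tan θ_B = n₂/n₁ = 1.584/1.474 = 1.0746. Taking the arctangent, θ_B = 47.06°.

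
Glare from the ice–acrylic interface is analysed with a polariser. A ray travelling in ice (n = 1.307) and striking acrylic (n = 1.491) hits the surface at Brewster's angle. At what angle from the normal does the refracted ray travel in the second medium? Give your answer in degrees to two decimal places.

θ_t ≈ 41.24°

tan θ_B = n₂/n₁ = 1.491/1.307 = 1.1408, so θ_B = 48.76°.
Since θ_B + θ_t = 90° at Brewster incidence, θ_t = 90° − 48.76° = 41.24°.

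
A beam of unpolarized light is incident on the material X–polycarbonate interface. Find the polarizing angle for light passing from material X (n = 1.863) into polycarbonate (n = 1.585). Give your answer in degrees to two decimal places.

θ_B ≈ 40.39°

Brewster's condition: tan θ_B = n₂/n₁ = 1.585/1.863 = 0.8508.
So θ_B = arctan 0.8508 = 40.39°.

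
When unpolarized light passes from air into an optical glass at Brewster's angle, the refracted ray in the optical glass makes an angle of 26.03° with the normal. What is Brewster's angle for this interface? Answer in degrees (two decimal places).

θ_B ≈ 63.97°

At Brewster's angle the reflected and refracted rays are perpendicular, so θ_B + θ_t = 90°.
So θ_B = 90° − θ_t = 90° − 26.03° = 63.97°.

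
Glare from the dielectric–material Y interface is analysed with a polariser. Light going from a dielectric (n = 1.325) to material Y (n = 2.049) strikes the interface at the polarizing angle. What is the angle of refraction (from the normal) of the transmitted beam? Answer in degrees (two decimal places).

First find Brewster's angle: tan θ_B = 2.049/1.325 = 1.5464, giving θ_B = 57.11°.
The refracted ray is perpendicular to the reflected ray, so θ_t = 90° − θ_B = 32.89°.

θ_t ≈ 32.89°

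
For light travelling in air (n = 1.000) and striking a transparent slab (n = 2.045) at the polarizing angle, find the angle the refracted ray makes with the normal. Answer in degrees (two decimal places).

θ_t ≈ 26.06°

First find Brewster's angle: tan θ_B = 2.045/1.000 = 2.0450, giving θ_B = 63.94°.
At Brewster's angle the reflected and refracted rays are perpendicular, so θ_t = 90° − θ_B = 90° − 63.94° = 26.06°.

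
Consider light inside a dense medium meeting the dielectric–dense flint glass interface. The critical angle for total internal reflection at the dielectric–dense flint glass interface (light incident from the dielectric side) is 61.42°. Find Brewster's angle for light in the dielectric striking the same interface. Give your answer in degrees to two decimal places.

θ_B ≈ 41.29°

sin θ_c = n₂/n₁, so n₂/n₁ = sin 61.42° = 0.8782.
Brewster: tan θ_B = n₂/n₁ = 0.8782.
θ_B = arctan(0.8782) = 41.29°.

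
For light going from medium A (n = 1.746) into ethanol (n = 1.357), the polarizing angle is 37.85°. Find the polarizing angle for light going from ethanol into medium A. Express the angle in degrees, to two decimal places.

Reversing the direction swaps n₁ and n₂, so tan θ_B' = 1/tan θ_B and θ_B' = 90° − θ_B.
Hence θ_B' = 90° − 37.85° = 52.15°.

θ_B' ≈ 52.15°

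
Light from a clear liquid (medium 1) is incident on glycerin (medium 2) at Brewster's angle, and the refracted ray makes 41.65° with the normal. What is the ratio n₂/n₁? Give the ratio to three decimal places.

θ_B + θ_t = 90°, so θ_B = 90° − 41.65° = 48.35°.
Then n₂/n₁ = tan θ_B = tan 48.35° = 1.124.

n₂/n₁ ≈ 1.124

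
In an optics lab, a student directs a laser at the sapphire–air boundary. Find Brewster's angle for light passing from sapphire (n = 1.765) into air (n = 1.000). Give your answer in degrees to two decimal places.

θ_B ≈ 29.53°

tan θ_B = n₂/n₁ = 1.000/1.765 = 0.5666.
So θ_B = arctan 0.5666 = 29.53°.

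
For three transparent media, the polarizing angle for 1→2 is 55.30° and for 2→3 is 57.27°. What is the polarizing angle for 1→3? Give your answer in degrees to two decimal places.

n₂/n₁ = tan 55.30° = 1.4442 and n₃/n₂ = tan 57.27° = 1.5559.
n₃/n₁ = 2.2470. Then tan θ_B(1→3) = n₃/n₁, so θ_B(1→3) = arctan(2.2470) = 66.01°.

θ_B ≈ 66.01°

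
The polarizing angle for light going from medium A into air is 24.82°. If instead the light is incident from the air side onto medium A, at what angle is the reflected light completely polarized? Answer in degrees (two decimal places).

θ_B' ≈ 65.18°

The two Brewster angles are complementary: θ_B' = 90° − θ_B = 90° − 24.82° = 65.18°.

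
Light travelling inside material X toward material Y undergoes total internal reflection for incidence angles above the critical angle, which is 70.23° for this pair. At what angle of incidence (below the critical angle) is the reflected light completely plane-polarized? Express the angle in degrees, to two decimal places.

θ_B ≈ 43.26°

At the critical angle sin θ_c = n₂/n₁, giving n₂/n₁ = sin 70.23° = 0.9411.
Then tan θ_B = n₂/n₁ = 0.9411, so θ_B = arctan 0.9411 = 43.26°.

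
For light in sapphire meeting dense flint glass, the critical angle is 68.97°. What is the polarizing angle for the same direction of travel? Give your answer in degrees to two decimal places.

θ_B ≈ 43.03°

n₂/n₁ = sin θ_c = sin 68.97° = 0.9334.
tan θ_B equals the same ratio, so θ_B = arctan(0.9334) = 43.03°.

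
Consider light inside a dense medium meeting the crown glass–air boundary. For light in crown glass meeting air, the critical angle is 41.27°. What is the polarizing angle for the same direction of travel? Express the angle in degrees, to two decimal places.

θ_B ≈ 33.41°

n₂/n₁ = sin θ_c = sin 41.27° = 0.6596.
tan θ_B equals the same ratio, so θ_B = arctan(0.6596) = 33.41°.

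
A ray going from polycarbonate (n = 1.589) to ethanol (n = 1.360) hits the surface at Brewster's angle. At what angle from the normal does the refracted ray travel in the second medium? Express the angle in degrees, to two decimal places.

θ_t ≈ 49.44°

tan θ_B = n₂/n₁ = 1.360/1.589 = 0.8559, so θ_B = 40.56°.
At Brewster's angle the reflected and refracted rays are perpendicular, so θ_t = 90° − θ_B = 90° − 40.56° = 49.44°.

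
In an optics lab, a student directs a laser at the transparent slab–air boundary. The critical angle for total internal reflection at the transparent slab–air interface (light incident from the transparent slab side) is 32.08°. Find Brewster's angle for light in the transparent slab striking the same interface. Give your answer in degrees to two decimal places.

θ_B ≈ 27.97°

sin θ_c = n₂/n₁, so n₂/n₁ = sin 32.08° = 0.5311.
Brewster: tan θ_B = n₂/n₁ = 0.5311.
θ_B = arctan(0.5311) = 27.97°.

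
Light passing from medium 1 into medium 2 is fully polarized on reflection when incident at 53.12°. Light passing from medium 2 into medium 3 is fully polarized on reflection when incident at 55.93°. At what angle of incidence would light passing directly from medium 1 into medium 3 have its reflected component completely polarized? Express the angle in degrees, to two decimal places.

θ_B ≈ 63.10°

tan θ_B(1→2) = n₂/n₁ = tan 53.12° = 1.3328.
tan θ_B(2→3) = n₃/n₂ = tan 55.93° = 1.4787.
So n₃/n₁ = (n₂/n₁)(n₃/n₂) = 1.3328 × 1.4787 = 1.9708.
θ_B(1→3) = arctan(1.9708) = 63.10°.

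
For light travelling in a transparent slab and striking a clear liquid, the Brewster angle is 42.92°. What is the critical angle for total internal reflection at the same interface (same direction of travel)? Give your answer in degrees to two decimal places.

n₂/n₁ = tan 42.92° = 0.9299; the critical angle satisfies sin θ_c = n₂/n₁.
θ_c = arcsin(0.9299) = 68.42°.

θ_c ≈ 68.42°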